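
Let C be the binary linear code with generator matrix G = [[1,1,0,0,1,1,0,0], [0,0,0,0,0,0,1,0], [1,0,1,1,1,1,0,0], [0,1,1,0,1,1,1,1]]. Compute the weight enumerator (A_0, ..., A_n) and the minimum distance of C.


Weight distribution: A_0 = 1, A_1 = 1, A_3 = 2, A_4 = 5, A_5 = 5, A_6 = 2. Minimum distance d = 1.

Enumerate all 2^4 = 16 messages m ∈ F_2^4.
For each, compute codeword c = mG in F_2^8, then tally its weight.
  m = 0000 → c = 00000000, weight = 0.
  m = 1000 → c = 11001100, weight = 4.
  m = 0100 → c = 00000010, weight = 1.
  m = 1100 → c = 11001110, weight = 5.
  m = 0010 → c = 10111100, weight = 5.
  m = 1010 → c = 01110000, weight = 3.
  m = 0110 → c = 10111110, weight = 6.
  m = 1110 → c = 01110010, weight = 4.
  m = 0001 → c = 01101111, weight = 6.
  m = 1001 → c = 10100011, weight = 4.
  m = 0101 → c = 01101101, weight = 5.
  m = 1101 → c = 10100001, weight = 3.
  m = 0011 → c = 11010011, weight = 5.
  m = 1011 → c = 00011111, weight = 5.
  m = 0111 → c = 11010001, weight = 4.
  m = 1111 → c = 00011101, weight = 4.
Tally weights:
  weight 0: 1 codewords.
  weight 1: 1 codewords.
  weight 3: 2 codewords.
  weight 4: 5 codewords.
  weight 5: 5 codewords.
  weight 6: 2 codewords.
Minimum distance d = smallest w > 0 with A_w > 0 = 1.
Sanity: Σ A_w = 16 = 2^4 = 16 ✓.


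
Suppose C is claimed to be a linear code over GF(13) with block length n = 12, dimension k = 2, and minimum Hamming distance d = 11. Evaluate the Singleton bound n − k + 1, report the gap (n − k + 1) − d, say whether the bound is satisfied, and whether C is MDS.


Singleton RHS = n − k + 1 = 11, slack = 0, bound satisfied, MDS.

Singleton bound: d ≤ n − k + 1.
Here n = 12, k = 2, so n − k + 1 = 11.
Given d = 11, check d ≤ 11: YES.
Slack = (n − k + 1) − d = 0.
The code is MDS (slack = 0).
Description: the claimed parameters are [12, 2, 11]_13; such a code would be MDS (meets Singleton bound).


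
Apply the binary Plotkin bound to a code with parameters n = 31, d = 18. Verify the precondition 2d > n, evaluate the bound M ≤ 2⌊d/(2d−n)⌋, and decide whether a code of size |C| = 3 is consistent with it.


Plotkin bound M ≤ 6; given |C| = 3 ≤ bound (satisfied).

Check applicability: 2d = 36, n = 31.
2d − n = 5 > 0, so Plotkin applies.
Compute d/(2d−n) = 18/5 ≈ 3.6000.
⌊d/(2d−n)⌋ = 3.
Plotkin bound: M ≤ 2·3 = 6.
Given |C| = 3, check: satisfied.
This |C| is below the Plotkin bound.


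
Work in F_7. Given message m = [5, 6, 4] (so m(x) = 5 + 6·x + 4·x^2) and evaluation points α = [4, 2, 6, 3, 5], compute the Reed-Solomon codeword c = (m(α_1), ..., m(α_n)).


c = [2, 5, 3, 3, 2]

Message polynomial: m(x) = 5 + 6·x + 4·x^2 (mod 7).
For each evaluation point α_i, compute m(α_i) mod 7:
  α_1 = 4: Horner steps 4 → 1 → 2, so m(4) = 2.
  α_2 = 2: Horner steps 4 → 0 → 5, so m(2) = 5.
  α_3 = 6: Horner steps 4 → 2 → 3, so m(6) = 3.
  α_4 = 3: Horner steps 4 → 4 → 3, so m(3) = 3.
  α_5 = 5: Horner steps 4 → 5 → 2, so m(5) = 2.
Codeword c = [2, 5, 3, 3, 2] ∈ F_7^5.


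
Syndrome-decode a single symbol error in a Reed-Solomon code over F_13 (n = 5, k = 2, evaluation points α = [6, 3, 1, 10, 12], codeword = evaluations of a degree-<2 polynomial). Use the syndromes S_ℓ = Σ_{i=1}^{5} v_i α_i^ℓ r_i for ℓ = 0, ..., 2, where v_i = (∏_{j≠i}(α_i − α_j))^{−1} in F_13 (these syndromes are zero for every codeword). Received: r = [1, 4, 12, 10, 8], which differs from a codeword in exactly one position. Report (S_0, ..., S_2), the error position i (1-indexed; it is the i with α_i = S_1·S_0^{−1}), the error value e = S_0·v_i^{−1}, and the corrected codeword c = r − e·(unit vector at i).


S = (3, 3, 3), error at position 3, error magnitude e = 6, c = [1, 4, 6, 10, 8].

Step 1: column multipliers v_i = (∏_{j≠i}(α_i − α_j))^{−1} mod 13.
  i = 1 (α = 6): (6−3)(6−1)(6−10)(6−12) = 3·5·(−4)·(−6) = 360 ≡ 9, so v_1 = 9^{−1} = 3 (mod 13).
  i = 2 (α = 3): (3−6)(3−1)(3−10)(3−12) = (−3)·2·(−7)·(−9) = −378 ≡ 12, so v_2 = 12^{−1} = 12 (mod 13).
  i = 3 (α = 1): (1−6)(1−3)(1−10)(1−12) = (−5)·(−2)·(−9)·(−11) = 990 ≡ 2, so v_3 = 2^{−1} = 7 (mod 13).
  i = 4 (α = 10): (10−6)(10−3)(10−1)(10−12) = 4·7·9·(−2) = −504 ≡ 3, so v_4 = 3^{−1} = 9 (mod 13).
  i = 5 (α = 12): (12−6)(12−3)(12−1)(12−10) = 6·9·11·2 = 1188 ≡ 5, so v_5 = 5^{−1} = 8 (mod 13).
  v = [3, 12, 7, 9, 8].
Step 2: syndromes of r = [1, 4, 12, 10, 8] (all sums mod 13).
  S_0 = Σ v_i r_i = 3·1 + 12·4 + 7·12 + 9·10 + 8·8 = 289 ≡ 3.
  S_1 = Σ v_i α_i r_i = 3·6·1 + 12·3·4 + 7·1·12 + 9·10·10 + 8·12·8 = 1914 ≡ 3.
  α_i^2 mod 13 = [10, 9, 1, 9, 1].
  S_2 = Σ v_i α_i^2 r_i = 3·10·1 + 12·9·4 + 7·1·12 + 9·9·10 + 8·1·8 = 1420 ≡ 3.
  S = (3, 3, 3) ≠ 0, so r is not a codeword (an error is present).
Step 3: locate the error. For a single error e at position i, S_ℓ = v_i·e·α_i^ℓ, so α_err = S_1/S_0.
  S_0^{−1} = 3^{−1} = 9 (mod 13), so α_err = 3·9 = 27 ≡ 1 = α_3. Error position i = 3.
  Consistency check: S_2/S_1 = 3·9 = 27 ≡ 1 = α_err ✓ (single-error assumption holds).
Step 4: error magnitude e = S_0/v_3 = S_0·∏_{j≠3}(α_3 − α_j) = 3·2 = 6 ≡ 6 (mod 13).
Step 5: correct position 3: c_3 = r_3 − e = 12 − 6 ≡ 6 (mod 13). Hence c = [1, 4, 6, 10, 8].
  Check: interpolating c through the α_i gives m(x) = 7 + 12·x (degree < 2) with m(α_i) = c_i for every i, so c is indeed a codeword.


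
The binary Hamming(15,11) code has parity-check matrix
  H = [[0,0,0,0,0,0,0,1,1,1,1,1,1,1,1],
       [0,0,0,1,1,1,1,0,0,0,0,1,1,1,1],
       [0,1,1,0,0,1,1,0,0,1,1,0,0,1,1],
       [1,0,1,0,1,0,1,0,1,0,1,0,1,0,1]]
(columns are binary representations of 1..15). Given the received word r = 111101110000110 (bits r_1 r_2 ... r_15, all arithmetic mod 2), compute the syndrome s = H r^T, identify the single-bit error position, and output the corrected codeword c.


s = (1, 1, 1, 0)^T, error position = 14, corrected codeword c = 111101110000100

Compute s = H r^T mod 2 one row at a time:
  s_1 = 1 + 0 + 0 + 0 + 0 + 1 + 1 + 0 = 3 ≡ 1 (mod 2).
  s_2 = 1 + 0 + 1 + 1 + 0 + 1 + 1 + 0 = 5 ≡ 1 (mod 2).
  s_3 = 1 + 1 + 1 + 1 + 0 + 0 + 1 + 0 = 5 ≡ 1 (mod 2).
  s_4 = 1 + 1 + 0 + 1 + 0 + 0 + 1 + 0 = 4 ≡ 0 (mod 2).
s = (1, 1, 1, 0)^T — this equals column 14 of H (binary 1110), so error is at position 14.
Correct: flip bit 14 of r = 111101110000110 to get c = 111101110000100.


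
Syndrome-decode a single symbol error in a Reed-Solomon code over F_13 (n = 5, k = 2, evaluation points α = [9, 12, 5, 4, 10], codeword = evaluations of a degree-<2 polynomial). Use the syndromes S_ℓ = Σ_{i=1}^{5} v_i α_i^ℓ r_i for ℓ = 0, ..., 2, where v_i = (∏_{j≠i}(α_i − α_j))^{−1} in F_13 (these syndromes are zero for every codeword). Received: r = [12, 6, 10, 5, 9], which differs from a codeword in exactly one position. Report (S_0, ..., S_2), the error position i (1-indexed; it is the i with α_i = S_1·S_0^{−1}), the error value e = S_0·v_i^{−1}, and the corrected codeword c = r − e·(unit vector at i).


S = (1, 9, 3), error at position 1, error magnitude e = 8, c = [4, 6, 10, 5, 9].

Step 1: column multipliers v_i = (∏_{j≠i}(α_i − α_j))^{−1} mod 13.
  i = 1 (α = 9): (9−12)(9−5)(9−4)(9−10) = (−3)·4·5·(−1) = 60 ≡ 8, so v_1 = 8^{−1} = 5 (mod 13).
  i = 2 (α = 12): (12−9)(12−5)(12−4)(12−10) = 3·7·8·2 = 336 ≡ 11, so v_2 = 11^{−1} = 6 (mod 13).
  i = 3 (α = 5): (5−9)(5−12)(5−4)(5−10) = (−4)·(−7)·1·(−5) = −140 ≡ 3, so v_3 = 3^{−1} = 9 (mod 13).
  i = 4 (α = 4): (4−9)(4−12)(4−5)(4−10) = (−5)·(−8)·(−1)·(−6) = 240 ≡ 6, so v_4 = 6^{−1} = 11 (mod 13).
  i = 5 (α = 10): (10−9)(10−12)(10−5)(10−4) = 1·(−2)·5·6 = −60 ≡ 5, so v_5 = 5^{−1} = 8 (mod 13).
  v = [5, 6, 9, 11, 8].
Step 2: syndromes of r = [12, 6, 10, 5, 9] (all sums mod 13).
  S_0 = Σ v_i r_i = 5·12 + 6·6 + 9·10 + 11·5 + 8·9 = 313 ≡ 1.
  S_1 = Σ v_i α_i r_i = 5·9·12 + 6·12·6 + 9·5·10 + 11·4·5 + 8·10·9 = 2362 ≡ 9.
  α_i^2 mod 13 = [3, 1, 12, 3, 9].
  S_2 = Σ v_i α_i^2 r_i = 5·3·12 + 6·1·6 + 9·12·10 + 11·3·5 + 8·9·9 = 2109 ≡ 3.
  S = (1, 9, 3) ≠ 0, so r is not a codeword (an error is present).
Step 3: locate the error. For a single error e at position i, S_ℓ = v_i·e·α_i^ℓ, so α_err = S_1/S_0.
  S_0^{−1} = 1^{−1} = 1 (mod 13), so α_err = 9·1 = 9 ≡ 9 = α_1. Error position i = 1.
  Consistency check: S_2/S_1 = 3·3 = 9 ≡ 9 = α_err ✓ (single-error assumption holds).
Step 4: error magnitude e = S_0/v_1 = S_0·∏_{j≠1}(α_1 − α_j) = 1·8 = 8 ≡ 8 (mod 13).
Step 5: correct position 1: c_1 = r_1 − e = 12 − 8 ≡ 4 (mod 13). Hence c = [4, 6, 10, 5, 9].
  Check: interpolating c through the α_i gives m(x) = 11 + 5·x (degree < 2) with m(α_i) = c_i for every i, so c is indeed a codeword.


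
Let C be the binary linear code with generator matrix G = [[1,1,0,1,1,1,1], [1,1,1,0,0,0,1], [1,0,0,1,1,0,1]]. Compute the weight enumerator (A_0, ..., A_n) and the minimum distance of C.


Weight distribution: A_0 = 1, A_2 = 1, A_4 = 5, A_6 = 1. Minimum distance d = 2.

Enumerate all 2^3 = 8 messages m ∈ F_2^3.
For each, compute codeword c = mG in F_2^7, then tally its weight.
  m = 000 → c = 0000000, weight = 0.
  m = 100 → c = 1101111, weight = 6.
  m = 010 → c = 1110001, weight = 4.
  m = 110 → c = 0011110, weight = 4.
  m = 001 → c = 1001101, weight = 4.
  m = 101 → c = 0100010, weight = 2.
  m = 011 → c = 0111100, weight = 4.
  m = 111 → c = 1010011, weight = 4.
Tally weights:
  weight 0: 1 codewords.
  weight 2: 1 codewords.
  weight 4: 5 codewords.
  weight 6: 1 codewords.
Minimum distance d = smallest w > 0 with A_w > 0 = 2.
Sanity: Σ A_w = 8 = 2^3 = 8 ✓.


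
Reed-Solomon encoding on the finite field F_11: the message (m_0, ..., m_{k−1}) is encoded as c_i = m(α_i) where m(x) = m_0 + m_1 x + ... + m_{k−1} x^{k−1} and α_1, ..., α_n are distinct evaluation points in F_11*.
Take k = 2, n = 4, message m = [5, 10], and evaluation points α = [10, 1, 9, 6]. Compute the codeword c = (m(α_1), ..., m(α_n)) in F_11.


c = [6, 4, 7, 10]

Message polynomial: m(x) = 5 + 10·x (mod 11).
For each evaluation point α_i, compute m(α_i) mod 11:
  α_1 = 10: Horner steps 10 → 6, so m(10) = 6.
  α_2 = 1: Horner steps 10 → 4, so m(1) = 4.
  α_3 = 9: Horner steps 10 → 7, so m(9) = 7.
  α_4 = 6: Horner steps 10 → 10, so m(6) = 10.
Codeword c = [6, 4, 7, 10] ∈ F_11^4.


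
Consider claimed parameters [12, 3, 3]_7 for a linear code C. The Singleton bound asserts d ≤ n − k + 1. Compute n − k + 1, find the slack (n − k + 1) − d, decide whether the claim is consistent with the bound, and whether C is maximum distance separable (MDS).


Singleton RHS = n − k + 1 = 10, slack = 7, bound satisfied, not MDS.

Singleton bound: d ≤ n − k + 1.
Here n = 12, k = 3, so n − k + 1 = 10.
Given d = 3, check d ≤ 10: YES.
Slack = (n − k + 1) − d = 7.
The code is NOT MDS (slack = 7 > 0).
Description: the claimed parameters are [12, 3, 3]_7; such a code would be non-MDS.


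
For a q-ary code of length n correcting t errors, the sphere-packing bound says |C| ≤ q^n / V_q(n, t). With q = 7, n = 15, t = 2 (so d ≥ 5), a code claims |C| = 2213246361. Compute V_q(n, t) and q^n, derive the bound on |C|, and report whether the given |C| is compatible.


V_q(n, t) = 3871, q^n = 4747561509943, Hamming bound = 1226443169, |C| = 2213246361 > bound (violated).

Step 1: Compute V_q(n, t) = Σ_{j=0}^2 C(n, j) (q−1)^j.
  j = 0: C(15,0)·(6)^0 = 1·1 = 1.
  j = 1: C(15,1)·(6)^1 = 15·6 = 90.
  j = 2: C(15,2)·(6)^2 = 105·36 = 3780.
  V_q(n, t) = 1 + 90 + 3780 = 3871.
Step 2: q^n = 7^15 = 4747561509943.
Step 3: Hamming bound ⌊q^n / V_q(n,t)⌋ = ⌊4747561509943/3871⌋ = 1226443169.
Step 4: Compare |C| = 2213246361 to 1226443169: violated.
The claimed |C| lies above the Hamming bound, so no 7-ary code of length 15 with d ≥ 5 can have 2213246361 codewords.


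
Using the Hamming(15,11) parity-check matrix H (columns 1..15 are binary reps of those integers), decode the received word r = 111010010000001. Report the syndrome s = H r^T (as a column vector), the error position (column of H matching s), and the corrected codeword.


s = (0, 0, 1, 0)^T, error position = 2, corrected codeword c = 101010010000001

Compute s = H r^T mod 2 one row at a time:
  s_1 = 1 + 0 + 0 + 0 + 0 + 0 + 0 + 1 = 2 ≡ 0 (mod 2).
  s_2 = 0 + 1 + 0 + 0 + 0 + 0 + 0 + 1 = 2 ≡ 0 (mod 2).
  s_3 = 1 + 1 + 0 + 0 + 0 + 0 + 0 + 1 = 3 ≡ 1 (mod 2).
  s_4 = 1 + 1 + 1 + 0 + 0 + 0 + 0 + 1 = 4 ≡ 0 (mod 2).
s = (0, 0, 1, 0)^T — this equals column 2 of H (binary 0010), so error is at position 2.
Correct: flip bit 2 of r = 111010010000001 to get c = 101010010000001.


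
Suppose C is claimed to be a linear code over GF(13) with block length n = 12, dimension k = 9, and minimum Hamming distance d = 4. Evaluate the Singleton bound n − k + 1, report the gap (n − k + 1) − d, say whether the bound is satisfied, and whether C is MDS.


Singleton RHS = n − k + 1 = 4, slack = 0, bound satisfied, MDS.

Singleton bound: d ≤ n − k + 1.
Here n = 12, k = 9, so n − k + 1 = 4.
Given d = 4, check d ≤ 4: YES.
Slack = (n − k + 1) − d = 0.
The code is MDS (slack = 0).
Description: the claimed parameters are [12, 9, 4]_13; such a code would be MDS (meets Singleton bound).


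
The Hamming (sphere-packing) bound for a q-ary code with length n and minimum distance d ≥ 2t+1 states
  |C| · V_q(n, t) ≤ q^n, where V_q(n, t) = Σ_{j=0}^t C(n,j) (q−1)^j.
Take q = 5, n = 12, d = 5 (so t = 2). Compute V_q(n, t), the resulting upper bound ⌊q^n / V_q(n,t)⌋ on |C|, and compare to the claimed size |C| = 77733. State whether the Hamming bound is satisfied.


V_q(n, t) = 1105, q^n = 244140625, Hamming bound = 220941, |C| = 77733 ≤ bound (satisfied).

Step 1: Compute V_q(n, t) = Σ_{j=0}^2 C(n, j) (q−1)^j.
  j = 0: C(12,0)·(4)^0 = 1·1 = 1.
  j = 1: C(12,1)·(4)^1 = 12·4 = 48.
  j = 2: C(12,2)·(4)^2 = 66·16 = 1056.
  V_q(n, t) = 1 + 48 + 1056 = 1105.
Step 2: q^n = 5^12 = 244140625.
Step 3: Hamming bound ⌊q^n / V_q(n,t)⌋ = ⌊244140625/1105⌋ = 220941.
Step 4: Compare |C| = 77733 to 220941: satisfied.
The claimed |C| lies below the Hamming bound.


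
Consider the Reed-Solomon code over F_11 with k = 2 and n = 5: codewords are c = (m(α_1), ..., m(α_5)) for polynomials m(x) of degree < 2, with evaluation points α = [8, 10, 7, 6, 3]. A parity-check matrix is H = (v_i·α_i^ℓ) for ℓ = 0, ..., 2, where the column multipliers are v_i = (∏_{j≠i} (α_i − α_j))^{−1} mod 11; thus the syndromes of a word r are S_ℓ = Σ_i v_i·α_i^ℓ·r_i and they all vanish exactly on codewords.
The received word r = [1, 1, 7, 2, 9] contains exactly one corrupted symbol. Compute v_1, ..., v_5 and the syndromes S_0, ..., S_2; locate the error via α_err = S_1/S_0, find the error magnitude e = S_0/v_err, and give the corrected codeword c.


S = (4, 7, 4), error at position 2, error magnitude e = 1, c = [1, 0, 7, 2, 9].

Step 1: column multipliers v_i = (∏_{j≠i}(α_i − α_j))^{−1} mod 11.
  i = 1 (α = 8): (8−10)(8−7)(8−6)(8−3) = (−2)·1·2·5 = −20 ≡ 2, so v_1 = 2^{−1} = 6 (mod 11).
  i = 2 (α = 10): (10−8)(10−7)(10−6)(10−3) = 2·3·4·7 = 168 ≡ 3, so v_2 = 3^{−1} = 4 (mod 11).
  i = 3 (α = 7): (7−8)(7−10)(7−6)(7−3) = (−1)·(−3)·1·4 = 12 ≡ 1, so v_3 = 1^{−1} = 1 (mod 11).
  i = 4 (α = 6): (6−8)(6−10)(6−7)(6−3) = (−2)·(−4)·(−1)·3 = −24 ≡ 9, so v_4 = 9^{−1} = 5 (mod 11).
  i = 5 (α = 3): (3−8)(3−10)(3−7)(3−6) = (−5)·(−7)·(−4)·(−3) = 420 ≡ 2, so v_5 = 2^{−1} = 6 (mod 11).
  v = [6, 4, 1, 5, 6].
Step 2: syndromes of r = [1, 1, 7, 2, 9] (all sums mod 11).
  S_0 = Σ v_i r_i = 6·1 + 4·1 + 1·7 + 5·2 + 6·9 = 81 ≡ 4.
  S_1 = Σ v_i α_i r_i = 6·8·1 + 4·10·1 + 1·7·7 + 5·6·2 + 6·3·9 = 359 ≡ 7.
  α_i^2 mod 11 = [9, 1, 5, 3, 9].
  S_2 = Σ v_i α_i^2 r_i = 6·9·1 + 4·1·1 + 1·5·7 + 5·3·2 + 6·9·9 = 609 ≡ 4.
  S = (4, 7, 4) ≠ 0, so r is not a codeword (an error is present).
Step 3: locate the error. For a single error e at position i, S_ℓ = v_i·e·α_i^ℓ, so α_err = S_1/S_0.
  S_0^{−1} = 4^{−1} = 3 (mod 11), so α_err = 7·3 = 21 ≡ 10 = α_2. Error position i = 2.
  Consistency check: S_2/S_1 = 4·8 = 32 ≡ 10 = α_err ✓ (single-error assumption holds).
Step 4: error magnitude e = S_0/v_2 = S_0·∏_{j≠2}(α_2 − α_j) = 4·3 = 12 ≡ 1 (mod 11).
Step 5: correct position 2: c_2 = r_2 − e = 1 − 1 ≡ 0 (mod 11). Hence c = [1, 0, 7, 2, 9].
  Check: interpolating c through the α_i gives m(x) = 5 + 5·x (degree < 2) with m(α_i) = c_i for every i, so c is indeed a codeword.


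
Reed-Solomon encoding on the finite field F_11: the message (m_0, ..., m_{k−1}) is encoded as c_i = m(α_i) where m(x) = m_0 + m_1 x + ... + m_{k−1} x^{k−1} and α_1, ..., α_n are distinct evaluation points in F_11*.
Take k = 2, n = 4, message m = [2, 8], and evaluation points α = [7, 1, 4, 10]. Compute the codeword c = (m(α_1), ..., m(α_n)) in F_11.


c = [3, 10, 1, 5]

Message polynomial: m(x) = 2 + 8·x (mod 11).
For each evaluation point α_i, compute m(α_i) mod 11:
  α_1 = 7: Horner steps 8 → 3, so m(7) = 3.
  α_2 = 1: Horner steps 8 → 10, so m(1) = 10.
  α_3 = 4: Horner steps 8 → 1, so m(4) = 1.
  α_4 = 10: Horner steps 8 → 5, so m(10) = 5.
Codeword c = [3, 10, 1, 5] ∈ F_11^4.


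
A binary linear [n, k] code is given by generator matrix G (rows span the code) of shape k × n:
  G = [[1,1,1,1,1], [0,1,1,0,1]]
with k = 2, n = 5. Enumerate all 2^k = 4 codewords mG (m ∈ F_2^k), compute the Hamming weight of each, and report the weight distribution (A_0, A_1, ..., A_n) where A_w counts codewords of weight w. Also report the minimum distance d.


Weight distribution: A_0 = 1, A_2 = 1, A_3 = 1, A_5 = 1. Minimum distance d = 2.

Enumerate all 2^2 = 4 messages m ∈ F_2^2.
For each, compute codeword c = mG in F_2^5, then tally its weight.
  m = 00 → c = 00000, weight = 0.
  m = 10 → c = 11111, weight = 5.
  m = 01 → c = 01101, weight = 3.
  m = 11 → c = 10010, weight = 2.
Tally weights:
  weight 0: 1 codewords.
  weight 2: 1 codewords.
  weight 3: 1 codewords.
  weight 5: 1 codewords.
Minimum distance d = smallest w > 0 with A_w > 0 = 2.
Sanity: Σ A_w = 4 = 2^2 = 4 ✓.


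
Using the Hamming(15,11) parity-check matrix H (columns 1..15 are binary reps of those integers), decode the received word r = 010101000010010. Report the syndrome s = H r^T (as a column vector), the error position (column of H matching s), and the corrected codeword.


s = (0, 1, 0, 1)^T, error position = 5, corrected codeword c = 010111000010010

Compute s = H r^T mod 2 one row at a time:
  s_1 = 0 + 0 + 0 + 1 + 0 + 0 + 1 + 0 = 2 ≡ 0 (mod 2).
  s_2 = 1 + 0 + 1 + 0 + 0 + 0 + 1 + 0 = 3 ≡ 1 (mod 2).
  s_3 = 1 + 0 + 1 + 0 + 0 + 1 + 1 + 0 = 4 ≡ 0 (mod 2).
  s_4 = 0 + 0 + 0 + 0 + 0 + 1 + 0 + 0 = 1 ≡ 1 (mod 2).
s = (0, 1, 0, 1)^T — this equals column 5 of H (binary 0101), so error is at position 5.
Correct: flip bit 5 of r = 010101000010010 to get c = 010111000010010.


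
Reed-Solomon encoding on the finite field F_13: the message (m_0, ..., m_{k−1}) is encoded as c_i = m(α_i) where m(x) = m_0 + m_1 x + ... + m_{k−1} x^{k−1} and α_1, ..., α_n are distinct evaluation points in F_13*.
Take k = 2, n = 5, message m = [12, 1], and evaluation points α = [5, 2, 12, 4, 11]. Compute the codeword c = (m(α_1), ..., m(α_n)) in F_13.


c = [4, 1, 11, 3, 10]

Message polynomial: m(x) = 12 + 1·x (mod 13).
For each evaluation point α_i, compute m(α_i) mod 13:
  α_1 = 5: Horner steps 1 → 4, so m(5) = 4.
  α_2 = 2: Horner steps 1 → 1, so m(2) = 1.
  α_3 = 12: Horner steps 1 → 11, so m(12) = 11.
  α_4 = 4: Horner steps 1 → 3, so m(4) = 3.
  α_5 = 11: Horner steps 1 → 10, so m(11) = 10.
Codeword c = [4, 1, 11, 3, 10] ∈ F_13^5.


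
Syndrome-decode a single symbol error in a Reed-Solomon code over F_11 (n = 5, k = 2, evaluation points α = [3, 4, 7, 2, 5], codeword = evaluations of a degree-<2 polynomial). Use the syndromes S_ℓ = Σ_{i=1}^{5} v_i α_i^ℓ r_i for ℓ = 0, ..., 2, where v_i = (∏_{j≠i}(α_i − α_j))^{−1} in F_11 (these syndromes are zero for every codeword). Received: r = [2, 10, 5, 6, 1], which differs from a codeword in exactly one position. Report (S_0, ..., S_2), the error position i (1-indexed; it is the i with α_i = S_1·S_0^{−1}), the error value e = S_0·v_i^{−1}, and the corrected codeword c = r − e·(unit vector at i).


S = (9, 5, 4), error at position 1, error magnitude e = 5, c = [8, 10, 5, 6, 1].

Step 1: column multipliers v_i = (∏_{j≠i}(α_i − α_j))^{−1} mod 11.
  i = 1 (α = 3): (3−4)(3−7)(3−2)(3−5) = (−1)·(−4)·1·(−2) = −8 ≡ 3, so v_1 = 3^{−1} = 4 (mod 11).
  i = 2 (α = 4): (4−3)(4−7)(4−2)(4−5) = 1·(−3)·2·(−1) = 6 ≡ 6, so v_2 = 6^{−1} = 2 (mod 11).
  i = 3 (α = 7): (7−3)(7−4)(7−2)(7−5) = 4·3·5·2 = 120 ≡ 10, so v_3 = 10^{−1} = 10 (mod 11).
  i = 4 (α = 2): (2−3)(2−4)(2−7)(2−5) = (−1)·(−2)·(−5)·(−3) = 30 ≡ 8, so v_4 = 8^{−1} = 7 (mod 11).
  i = 5 (α = 5): (5−3)(5−4)(5−7)(5−2) = 2·1·(−2)·3 = −12 ≡ 10, so v_5 = 10^{−1} = 10 (mod 11).
  v = [4, 2, 10, 7, 10].
Step 2: syndromes of r = [2, 10, 5, 6, 1] (all sums mod 11).
  S_0 = Σ v_i r_i = 4·2 + 2·10 + 10·5 + 7·6 + 10·1 = 130 ≡ 9.
  S_1 = Σ v_i α_i r_i = 4·3·2 + 2·4·10 + 10·7·5 + 7·2·6 + 10·5·1 = 588 ≡ 5.
  α_i^2 mod 11 = [9, 5, 5, 4, 3].
  S_2 = Σ v_i α_i^2 r_i = 4·9·2 + 2·5·10 + 10·5·5 + 7·4·6 + 10·3·1 = 620 ≡ 4.
  S = (9, 5, 4) ≠ 0, so r is not a codeword (an error is present).
Step 3: locate the error. For a single error e at position i, S_ℓ = v_i·e·α_i^ℓ, so α_err = S_1/S_0.
  S_0^{−1} = 9^{−1} = 5 (mod 11), so α_err = 5·5 = 25 ≡ 3 = α_1. Error position i = 1.
  Consistency check: S_2/S_1 = 4·9 = 36 ≡ 3 = α_err ✓ (single-error assumption holds).
Step 4: error magnitude e = S_0/v_1 = S_0·∏_{j≠1}(α_1 − α_j) = 9·3 = 27 ≡ 5 (mod 11).
Step 5: correct position 1: c_1 = r_1 − e = 2 − 5 ≡ 8 (mod 11). Hence c = [8, 10, 5, 6, 1].
  Check: interpolating c through the α_i gives m(x) = 2 + 2·x (degree < 2) with m(α_i) = c_i for every i, so c is indeed a codeword.


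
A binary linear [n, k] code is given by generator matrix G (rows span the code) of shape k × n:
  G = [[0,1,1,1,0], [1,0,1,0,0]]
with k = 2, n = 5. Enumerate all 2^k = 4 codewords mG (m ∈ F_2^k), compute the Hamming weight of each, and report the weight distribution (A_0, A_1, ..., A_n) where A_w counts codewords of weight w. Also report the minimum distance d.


Weight distribution: A_0 = 1, A_2 = 1, A_3 = 2. Minimum distance d = 2.

Enumerate all 2^2 = 4 messages m ∈ F_2^2.
For each, compute codeword c = mG in F_2^5, then tally its weight.
  m = 00 → c = 00000, weight = 0.
  m = 10 → c = 01110, weight = 3.
  m = 01 → c = 10100, weight = 2.
  m = 11 → c = 11010, weight = 3.
Tally weights:
  weight 0: 1 codewords.
  weight 2: 1 codewords.
  weight 3: 2 codewords.
Minimum distance d = smallest w > 0 with A_w > 0 = 2.
Sanity: Σ A_w = 4 = 2^2 = 4 ✓.


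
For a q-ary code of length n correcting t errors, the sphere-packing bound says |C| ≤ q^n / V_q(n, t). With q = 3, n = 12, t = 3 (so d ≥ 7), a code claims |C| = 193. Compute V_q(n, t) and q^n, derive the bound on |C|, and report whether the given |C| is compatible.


V_q(n, t) = 2049, q^n = 531441, Hamming bound = 259, |C| = 193 ≤ bound (satisfied).

Step 1: Compute V_q(n, t) = Σ_{j=0}^3 C(n, j) (q−1)^j.
  j = 0: C(12,0)·(2)^0 = 1·1 = 1.
  j = 1: C(12,1)·(2)^1 = 12·2 = 24.
  j = 2: C(12,2)·(2)^2 = 66·4 = 264.
  j = 3: C(12,3)·(2)^3 = 220·8 = 1760.
  V_q(n, t) = 1 + 24 + 264 + 1760 = 2049.
Step 2: q^n = 3^12 = 531441.
Step 3: Hamming bound ⌊q^n / V_q(n,t)⌋ = ⌊531441/2049⌋ = 259.
Step 4: Compare |C| = 193 to 259: satisfied.
The claimed |C| lies below the Hamming bound.


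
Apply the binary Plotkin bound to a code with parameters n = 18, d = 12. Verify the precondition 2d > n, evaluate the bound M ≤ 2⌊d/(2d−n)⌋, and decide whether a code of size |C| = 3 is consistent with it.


Plotkin bound M ≤ 4; given |C| = 3 ≤ bound (satisfied).

Check applicability: 2d = 24, n = 18.
2d − n = 6 > 0, so Plotkin applies.
Compute d/(2d−n) = 12/6 ≈ 2.0000.
⌊d/(2d−n)⌋ = 2.
Plotkin bound: M ≤ 2·2 = 4.
Given |C| = 3, check: satisfied.
This |C| is below the Plotkin bound.


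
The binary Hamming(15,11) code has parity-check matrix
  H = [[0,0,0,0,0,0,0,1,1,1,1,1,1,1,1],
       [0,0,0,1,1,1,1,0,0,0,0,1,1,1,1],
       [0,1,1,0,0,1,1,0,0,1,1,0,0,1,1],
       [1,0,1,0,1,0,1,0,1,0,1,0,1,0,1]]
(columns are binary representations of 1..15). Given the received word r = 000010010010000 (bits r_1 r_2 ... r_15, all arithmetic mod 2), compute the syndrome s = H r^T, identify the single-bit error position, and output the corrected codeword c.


s = (0, 1, 1, 0)^T, error position = 6, corrected codeword c = 000011010010000

Compute s = H r^T mod 2 one row at a time:
  s_1 = 1 + 0 + 0 + 1 + 0 + 0 + 0 + 0 = 2 ≡ 0 (mod 2).
  s_2 = 0 + 1 + 0 + 0 + 0 + 0 + 0 + 0 = 1 ≡ 1 (mod 2).
  s_3 = 0 + 0 + 0 + 0 + 0 + 1 + 0 + 0 = 1 ≡ 1 (mod 2).
  s_4 = 0 + 0 + 1 + 0 + 0 + 1 + 0 + 0 = 2 ≡ 0 (mod 2).
s = (0, 1, 1, 0)^T — this equals column 6 of H (binary 0110), so error is at position 6.
Correct: flip bit 6 of r = 000010010010000 to get c = 000011010010000.


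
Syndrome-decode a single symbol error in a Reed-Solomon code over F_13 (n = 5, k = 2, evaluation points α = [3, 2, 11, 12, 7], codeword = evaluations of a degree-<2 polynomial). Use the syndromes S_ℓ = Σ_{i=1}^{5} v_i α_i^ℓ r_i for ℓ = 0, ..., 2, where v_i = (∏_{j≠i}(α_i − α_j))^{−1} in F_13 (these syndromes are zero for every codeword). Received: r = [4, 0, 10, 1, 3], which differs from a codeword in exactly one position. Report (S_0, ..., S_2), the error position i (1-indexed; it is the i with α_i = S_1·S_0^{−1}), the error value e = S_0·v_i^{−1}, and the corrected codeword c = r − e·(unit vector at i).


S = (10, 5, 9), error at position 5, error magnitude e = 9, c = [4, 0, 10, 1, 7].

Step 1: column multipliers v_i = (∏_{j≠i}(α_i − α_j))^{−1} mod 13.
  i = 1 (α = 3): (3−2)(3−11)(3−12)(3−7) = 1·(−8)·(−9)·(−4) = −288 ≡ 11, so v_1 = 11^{−1} = 6 (mod 13).
  i = 2 (α = 2): (2−3)(2−11)(2−12)(2−7) = (−1)·(−9)·(−10)·(−5) = 450 ≡ 8, so v_2 = 8^{−1} = 5 (mod 13).
  i = 3 (α = 11): (11−3)(11−2)(11−12)(11−7) = 8·9·(−1)·4 = −288 ≡ 11, so v_3 = 11^{−1} = 6 (mod 13).
  i = 4 (α = 12): (12−3)(12−2)(12−11)(12−7) = 9·10·1·5 = 450 ≡ 8, so v_4 = 8^{−1} = 5 (mod 13).
  i = 5 (α = 7): (7−3)(7−2)(7−11)(7−12) = 4·5·(−4)·(−5) = 400 ≡ 10, so v_5 = 10^{−1} = 4 (mod 13).
  v = [6, 5, 6, 5, 4].
Step 2: syndromes of r = [4, 0, 10, 1, 3] (all sums mod 13).
  S_0 = Σ v_i r_i = 6·4 + 5·0 + 6·10 + 5·1 + 4·3 = 101 ≡ 10.
  S_1 = Σ v_i α_i r_i = 6·3·4 + 5·2·0 + 6·11·10 + 5·12·1 + 4·7·3 = 876 ≡ 5.
  α_i^2 mod 13 = [9, 4, 4, 1, 10].
  S_2 = Σ v_i α_i^2 r_i = 6·9·4 + 5·4·0 + 6·4·10 + 5·1·1 + 4·10·3 = 581 ≡ 9.
  S = (10, 5, 9) ≠ 0, so r is not a codeword (an error is present).
Step 3: locate the error. For a single error e at position i, S_ℓ = v_i·e·α_i^ℓ, so α_err = S_1/S_0.
  S_0^{−1} = 10^{−1} = 4 (mod 13), so α_err = 5·4 = 20 ≡ 7 = α_5. Error position i = 5.
  Consistency check: S_2/S_1 = 9·8 = 72 ≡ 7 = α_err ✓ (single-error assumption holds).
Step 4: error magnitude e = S_0/v_5 = S_0·∏_{j≠5}(α_5 − α_j) = 10·10 = 100 ≡ 9 (mod 13).
Step 5: correct position 5: c_5 = r_5 − e = 3 − 9 ≡ 7 (mod 13). Hence c = [4, 0, 10, 1, 7].
  Check: interpolating c through the α_i gives m(x) = 5 + 4·x (degree < 2) with m(α_i) = c_i for every i, so c is indeed a codeword.


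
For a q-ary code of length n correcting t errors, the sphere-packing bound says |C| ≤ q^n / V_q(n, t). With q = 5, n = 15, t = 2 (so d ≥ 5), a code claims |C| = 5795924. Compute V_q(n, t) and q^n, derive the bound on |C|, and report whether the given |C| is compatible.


V_q(n, t) = 1741, q^n = 30517578125, Hamming bound = 17528764, |C| = 5795924 ≤ bound (satisfied).

Step 1: Compute V_q(n, t) = Σ_{j=0}^2 C(n, j) (q−1)^j.
  j = 0: C(15,0)·(4)^0 = 1·1 = 1.
  j = 1: C(15,1)·(4)^1 = 15·4 = 60.
  j = 2: C(15,2)·(4)^2 = 105·16 = 1680.
  V_q(n, t) = 1 + 60 + 1680 = 1741.
Step 2: q^n = 5^15 = 30517578125.
Step 3: Hamming bound ⌊q^n / V_q(n,t)⌋ = ⌊30517578125/1741⌋ = 17528764.
Step 4: Compare |C| = 5795924 to 17528764: satisfied.
The claimed |C| lies below the Hamming bound.


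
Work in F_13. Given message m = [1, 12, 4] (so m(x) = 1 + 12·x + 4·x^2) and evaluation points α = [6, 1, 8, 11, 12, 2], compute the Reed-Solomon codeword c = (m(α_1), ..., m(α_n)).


c = [9, 4, 2, 6, 6, 2]

Message polynomial: m(x) = 1 + 12·x + 4·x^2 (mod 13).
For each evaluation point α_i, compute m(α_i) mod 13:
  α_1 = 6: Horner steps 4 → 10 → 9, so m(6) = 9.
  α_2 = 1: Horner steps 4 → 3 → 4, so m(1) = 4.
  α_3 = 8: Horner steps 4 → 5 → 2, so m(8) = 2.
  α_4 = 11: Horner steps 4 → 4 → 6, so m(11) = 6.
  α_5 = 12: Horner steps 4 → 8 → 6, so m(12) = 6.
  α_6 = 2: Horner steps 4 → 7 → 2, so m(2) = 2.
Codeword c = [9, 4, 2, 6, 6, 2] ∈ F_13^6.


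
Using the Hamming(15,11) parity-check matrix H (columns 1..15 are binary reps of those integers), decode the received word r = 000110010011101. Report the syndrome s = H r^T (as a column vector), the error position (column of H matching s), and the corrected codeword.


s = (1, 1, 0, 0)^T, error position = 12, corrected codeword c = 000110010010101

Compute s = H r^T mod 2 one row at a time:
  s_1 = 1 + 0 + 0 + 1 + 1 + 1 + 0 + 1 = 5 ≡ 1 (mod 2).
  s_2 = 1 + 1 + 0 + 0 + 1 + 1 + 0 + 1 = 5 ≡ 1 (mod 2).
  s_3 = 0 + 0 + 0 + 0 + 0 + 1 + 0 + 1 = 2 ≡ 0 (mod 2).
  s_4 = 0 + 0 + 1 + 0 + 0 + 1 + 1 + 1 = 4 ≡ 0 (mod 2).
s = (1, 1, 0, 0)^T — this equals column 12 of H (binary 1100), so error is at position 12.
Correct: flip bit 12 of r = 000110010011101 to get c = 000110010010101.


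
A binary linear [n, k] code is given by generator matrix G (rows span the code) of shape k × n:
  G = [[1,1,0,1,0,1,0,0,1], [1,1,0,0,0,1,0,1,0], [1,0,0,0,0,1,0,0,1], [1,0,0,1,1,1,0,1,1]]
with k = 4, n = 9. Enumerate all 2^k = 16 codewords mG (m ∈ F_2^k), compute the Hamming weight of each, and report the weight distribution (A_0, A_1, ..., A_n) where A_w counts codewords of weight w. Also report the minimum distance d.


Weight distribution: A_0 = 1, A_2 = 2, A_3 = 6, A_4 = 3, A_5 = 2, A_6 = 2. Minimum distance d = 2.

Enumerate all 2^4 = 16 messages m ∈ F_2^4.
For each, compute codeword c = mG in F_2^9, then tally its weight.
  m = 0000 → c = 000000000, weight = 0.
  m = 1000 → c = 110101001, weight = 5.
  m = 0100 → c = 110001010, weight = 4.
  m = 1100 → c = 000100011, weight = 3.
  m = 0010 → c = 100001001, weight = 3.
  m = 1010 → c = 010100000, weight = 2.
  m = 0110 → c = 010000011, weight = 3.
  m = 1110 → c = 100101010, weight = 4.
  m = 0001 → c = 100111011, weight = 6.
  m = 1001 → c = 010010010, weight = 3.
  m = 0101 → c = 010110001, weight = 4.
  m = 1101 → c = 100011000, weight = 3.
  m = 0011 → c = 000110010, weight = 3.
  m = 1011 → c = 110011011, weight = 6.
  m = 0111 → c = 110111000, weight = 5.
  m = 1111 → c = 000010001, weight = 2.
Tally weights:
  weight 0: 1 codewords.
  weight 2: 2 codewords.
  weight 3: 6 codewords.
  weight 4: 3 codewords.
  weight 5: 2 codewords.
  weight 6: 2 codewords.
Minimum distance d = smallest w > 0 with A_w > 0 = 2.
Sanity: Σ A_w = 16 = 2^4 = 16 ✓.


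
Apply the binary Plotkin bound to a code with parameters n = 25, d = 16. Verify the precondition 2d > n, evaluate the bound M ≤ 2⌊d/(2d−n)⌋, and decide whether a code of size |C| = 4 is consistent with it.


Plotkin bound M ≤ 4; given |C| = 4 ≤ bound (satisfied).

Check applicability: 2d = 32, n = 25.
2d − n = 7 > 0, so Plotkin applies.
Compute d/(2d−n) = 16/7 ≈ 2.2857.
⌊d/(2d−n)⌋ = 2.
Plotkin bound: M ≤ 2·2 = 4.
Given |C| = 4, check: satisfied.
This |C| is at the Plotkin bound.


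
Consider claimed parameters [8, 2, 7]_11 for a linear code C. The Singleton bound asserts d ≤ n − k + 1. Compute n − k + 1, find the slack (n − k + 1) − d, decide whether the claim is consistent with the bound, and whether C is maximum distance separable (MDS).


Singleton RHS = n − k + 1 = 7, slack = 0, bound satisfied, MDS.

Singleton bound: d ≤ n − k + 1.
Here n = 8, k = 2, so n − k + 1 = 7.
Given d = 7, check d ≤ 7: YES.
Slack = (n − k + 1) − d = 0.
The code is MDS (slack = 0).
Description: the claimed parameters are [8, 2, 7]_11; such a code would be MDS (meets Singleton bound).


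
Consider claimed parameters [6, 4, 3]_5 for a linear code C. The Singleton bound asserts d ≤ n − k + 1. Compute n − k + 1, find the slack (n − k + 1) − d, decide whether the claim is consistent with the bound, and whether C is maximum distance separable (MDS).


Singleton RHS = n − k + 1 = 3, slack = 0, bound satisfied, MDS.

Singleton bound: d ≤ n − k + 1.
Here n = 6, k = 4, so n − k + 1 = 3.
Given d = 3, check d ≤ 3: YES.
Slack = (n − k + 1) − d = 0.
The code is MDS (slack = 0).
Description: the claimed parameters are [6, 4, 3]_5; such a code would be MDS (meets Singleton bound).


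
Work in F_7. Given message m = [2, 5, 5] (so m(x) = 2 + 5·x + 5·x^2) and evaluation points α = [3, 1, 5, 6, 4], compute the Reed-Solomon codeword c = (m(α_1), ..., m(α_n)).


c = [6, 5, 5, 2, 4]

Message polynomial: m(x) = 2 + 5·x + 5·x^2 (mod 7).
For each evaluation point α_i, compute m(α_i) mod 7:
  α_1 = 3: Horner steps 5 → 6 → 6, so m(3) = 6.
  α_2 = 1: Horner steps 5 → 3 → 5, so m(1) = 5.
  α_3 = 5: Horner steps 5 → 2 → 5, so m(5) = 5.
  α_4 = 6: Horner steps 5 → 0 → 2, so m(6) = 2.
  α_5 = 4: Horner steps 5 → 4 → 4, so m(4) = 4.
Codeword c = [6, 5, 5, 2, 4] ∈ F_7^5.


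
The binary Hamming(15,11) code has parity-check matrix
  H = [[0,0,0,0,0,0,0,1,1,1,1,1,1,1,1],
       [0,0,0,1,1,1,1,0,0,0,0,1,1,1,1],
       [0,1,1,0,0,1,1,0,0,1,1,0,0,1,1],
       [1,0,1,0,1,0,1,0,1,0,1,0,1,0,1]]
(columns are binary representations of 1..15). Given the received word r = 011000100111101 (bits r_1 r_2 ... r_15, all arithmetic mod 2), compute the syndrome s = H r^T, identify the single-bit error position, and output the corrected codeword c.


s = (1, 0, 0, 1)^T, error position = 9, corrected codeword c = 011000101111101

Compute s = H r^T mod 2 one row at a time:
  s_1 = 0 + 0 + 1 + 1 + 1 + 1 + 0 + 1 = 5 ≡ 1 (mod 2).
  s_2 = 0 + 0 + 0 + 1 + 1 + 1 + 0 + 1 = 4 ≡ 0 (mod 2).
  s_3 = 1 + 1 + 0 + 1 + 1 + 1 + 0 + 1 = 6 ≡ 0 (mod 2).
  s_4 = 0 + 1 + 0 + 1 + 0 + 1 + 1 + 1 = 5 ≡ 1 (mod 2).
s = (1, 0, 0, 1)^T — this equals column 9 of H (binary 1001), so error is at position 9.
Correct: flip bit 9 of r = 011000100111101 to get c = 011000101111101.


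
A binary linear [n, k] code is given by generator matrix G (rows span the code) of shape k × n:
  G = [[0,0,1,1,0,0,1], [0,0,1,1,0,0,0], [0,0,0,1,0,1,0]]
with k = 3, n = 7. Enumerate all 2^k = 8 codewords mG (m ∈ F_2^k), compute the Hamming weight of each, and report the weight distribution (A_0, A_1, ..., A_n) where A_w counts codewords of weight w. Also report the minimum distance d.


Weight distribution: A_0 = 1, A_1 = 1, A_2 = 3, A_3 = 3. Minimum distance d = 1.

Enumerate all 2^3 = 8 messages m ∈ F_2^3.
For each, compute codeword c = mG in F_2^7, then tally its weight.
  m = 000 → c = 0000000, weight = 0.
  m = 100 → c = 0011001, weight = 3.
  m = 010 → c = 0011000, weight = 2.
  m = 110 → c = 0000001, weight = 1.
  m = 001 → c = 0001010, weight = 2.
  m = 101 → c = 0010011, weight = 3.
  m = 011 → c = 0010010, weight = 2.
  m = 111 → c = 0001011, weight = 3.
Tally weights:
  weight 0: 1 codewords.
  weight 1: 1 codewords.
  weight 2: 3 codewords.
  weight 3: 3 codewords.
Minimum distance d = smallest w > 0 with A_w > 0 = 1.
Sanity: Σ A_w = 8 = 2^3 = 8 ✓.


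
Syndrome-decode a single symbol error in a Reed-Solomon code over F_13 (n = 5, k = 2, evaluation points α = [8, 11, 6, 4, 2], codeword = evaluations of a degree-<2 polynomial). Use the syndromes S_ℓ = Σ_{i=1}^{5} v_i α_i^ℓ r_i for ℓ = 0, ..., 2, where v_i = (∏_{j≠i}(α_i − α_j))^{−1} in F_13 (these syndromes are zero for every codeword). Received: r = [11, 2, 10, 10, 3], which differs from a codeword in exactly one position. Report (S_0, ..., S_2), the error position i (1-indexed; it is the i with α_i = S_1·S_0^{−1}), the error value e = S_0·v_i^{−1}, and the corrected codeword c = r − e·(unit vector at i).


S = (3, 5, 4), error at position 3, error magnitude e = 6, c = [11, 2, 4, 10, 3].

Step 1: column multipliers v_i = (∏_{j≠i}(α_i − α_j))^{−1} mod 13.
  i = 1 (α = 8): (8−11)(8−6)(8−4)(8−2) = (−3)·2·4·6 = −144 ≡ 12, so v_1 = 12^{−1} = 12 (mod 13).
  i = 2 (α = 11): (11−8)(11−6)(11−4)(11−2) = 3·5·7·9 = 945 ≡ 9, so v_2 = 9^{−1} = 3 (mod 13).
  i = 3 (α = 6): (6−8)(6−11)(6−4)(6−2) = (−2)·(−5)·2·4 = 80 ≡ 2, so v_3 = 2^{−1} = 7 (mod 13).
  i = 4 (α = 4): (4−8)(4−11)(4−6)(4−2) = (−4)·(−7)·(−2)·2 = −112 ≡ 5, so v_4 = 5^{−1} = 8 (mod 13).
  i = 5 (α = 2): (2−8)(2−11)(2−6)(2−4) = (−6)·(−9)·(−4)·(−2) = 432 ≡ 3, so v_5 = 3^{−1} = 9 (mod 13).
  v = [12, 3, 7, 8, 9].
Step 2: syndromes of r = [11, 2, 10, 10, 3] (all sums mod 13).
  S_0 = Σ v_i r_i = 12·11 + 3·2 + 7·10 + 8·10 + 9·3 = 315 ≡ 3.
  S_1 = Σ v_i α_i r_i = 12·8·11 + 3·11·2 + 7·6·10 + 8·4·10 + 9·2·3 = 1916 ≡ 5.
  α_i^2 mod 13 = [12, 4, 10, 3, 4].
  S_2 = Σ v_i α_i^2 r_i = 12·12·11 + 3·4·2 + 7·10·10 + 8·3·10 + 9·4·3 = 2656 ≡ 4.
  S = (3, 5, 4) ≠ 0, so r is not a codeword (an error is present).
Step 3: locate the error. For a single error e at position i, S_ℓ = v_i·e·α_i^ℓ, so α_err = S_1/S_0.
  S_0^{−1} = 3^{−1} = 9 (mod 13), so α_err = 5·9 = 45 ≡ 6 = α_3. Error position i = 3.
  Consistency check: S_2/S_1 = 4·8 = 32 ≡ 6 = α_err ✓ (single-error assumption holds).
Step 4: error magnitude e = S_0/v_3 = S_0·∏_{j≠3}(α_3 − α_j) = 3·2 = 6 ≡ 6 (mod 13).
Step 5: correct position 3: c_3 = r_3 − e = 10 − 6 ≡ 4 (mod 13). Hence c = [11, 2, 4, 10, 3].
  Check: interpolating c through the α_i gives m(x) = 9 + 10·x (degree < 2) with m(α_i) = c_i for every i, so c is indeed a codeword.


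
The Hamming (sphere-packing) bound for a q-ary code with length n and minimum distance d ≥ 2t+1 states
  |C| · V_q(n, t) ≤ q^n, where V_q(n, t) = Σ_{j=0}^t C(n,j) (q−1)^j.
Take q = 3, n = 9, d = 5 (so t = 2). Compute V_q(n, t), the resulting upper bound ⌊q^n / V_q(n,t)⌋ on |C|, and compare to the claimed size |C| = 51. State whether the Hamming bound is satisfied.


V_q(n, t) = 163, q^n = 19683, Hamming bound = 120, |C| = 51 ≤ bound (satisfied).

Step 1: Compute V_q(n, t) = Σ_{j=0}^2 C(n, j) (q−1)^j.
  j = 0: C(9,0)·(2)^0 = 1·1 = 1.
  j = 1: C(9,1)·(2)^1 = 9·2 = 18.
  j = 2: C(9,2)·(2)^2 = 36·4 = 144.
  V_q(n, t) = 1 + 18 + 144 = 163.
Step 2: q^n = 3^9 = 19683.
Step 3: Hamming bound ⌊q^n / V_q(n,t)⌋ = ⌊19683/163⌋ = 120.
Step 4: Compare |C| = 51 to 120: satisfied.
The claimed |C| lies below the Hamming bound.


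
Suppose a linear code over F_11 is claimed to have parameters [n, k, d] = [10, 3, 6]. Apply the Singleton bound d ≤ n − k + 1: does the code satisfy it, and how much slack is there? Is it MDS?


Singleton RHS = n − k + 1 = 8, slack = 2, bound satisfied, not MDS.

Singleton bound: d ≤ n − k + 1.
Here n = 10, k = 3, so n − k + 1 = 8.
Given d = 6, check d ≤ 8: YES.
Slack = (n − k + 1) − d = 2.
The code is NOT MDS (slack = 2 > 0).
Description: the claimed parameters are [10, 3, 6]_11; such a code would be non-MDS.
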